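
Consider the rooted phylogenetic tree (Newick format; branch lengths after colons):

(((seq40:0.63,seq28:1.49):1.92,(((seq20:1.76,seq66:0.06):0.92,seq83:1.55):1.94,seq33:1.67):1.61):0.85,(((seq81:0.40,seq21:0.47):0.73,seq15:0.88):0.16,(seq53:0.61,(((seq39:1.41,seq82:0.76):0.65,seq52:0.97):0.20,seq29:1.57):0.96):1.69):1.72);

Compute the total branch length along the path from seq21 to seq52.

5.18

The path runs seq21 → … → MRCA → … → seq52; the MRCA is the node subtending (((seq81,seq21),seq15),(seq53,(((seq39,seq82),seq52),seq29))).
Branch lengths along that path: 0.47 + 0.73 + 0.16 + 1.69 + 0.96 + 0.20 + 0.97 = 5.18.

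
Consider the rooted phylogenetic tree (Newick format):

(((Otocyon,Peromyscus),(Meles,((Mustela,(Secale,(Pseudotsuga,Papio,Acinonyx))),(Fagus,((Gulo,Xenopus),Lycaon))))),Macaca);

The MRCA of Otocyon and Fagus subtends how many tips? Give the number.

The MRCA of Otocyon and Fagus is the node subtending ((Otocyon,Peromyscus),(Meles,((Mustela,(Secale,(Pseudotsuga,Papio,Acinonyx))),(Fagus,((Gulo,Xenopus),Lycaon))))).
That clade contains 12 terminal taxa: Acinonyx, Fagus, Gulo, Lycaon, Meles, Mustela, Otocyon, Papio, Peromyscus, Pseudotsuga, Secale, Xenopus.

12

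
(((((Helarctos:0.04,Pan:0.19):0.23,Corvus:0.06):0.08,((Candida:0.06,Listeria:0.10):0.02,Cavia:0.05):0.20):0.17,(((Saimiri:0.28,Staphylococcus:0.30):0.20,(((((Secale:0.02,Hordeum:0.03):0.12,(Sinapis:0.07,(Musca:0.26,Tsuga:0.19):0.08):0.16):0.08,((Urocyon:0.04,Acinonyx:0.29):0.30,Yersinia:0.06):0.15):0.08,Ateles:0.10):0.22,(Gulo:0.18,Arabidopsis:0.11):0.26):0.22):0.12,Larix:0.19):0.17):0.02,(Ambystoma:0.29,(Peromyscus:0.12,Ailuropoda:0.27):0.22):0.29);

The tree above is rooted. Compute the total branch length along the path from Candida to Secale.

1.48

The path runs Candida → … → MRCA → … → Secale; the MRCA is the node subtending ((((Helarctos,Pan),Corvus),((Candida,Listeria),Cavia)),(((Saimiri,Staphylococcus),(((((Secale,Hordeum),(Sinapis,(Musca,Tsuga))),((Urocyon,Acinonyx),Yersinia)),Ateles),(Gulo,Arabidopsis))),Larix)).
Branch lengths along that path: 0.06 + 0.02 + 0.20 + 0.17 + 0.17 + 0.12 + 0.22 + 0.22 + 0.08 + 0.08 + 0.12 + 0.02 = 1.48.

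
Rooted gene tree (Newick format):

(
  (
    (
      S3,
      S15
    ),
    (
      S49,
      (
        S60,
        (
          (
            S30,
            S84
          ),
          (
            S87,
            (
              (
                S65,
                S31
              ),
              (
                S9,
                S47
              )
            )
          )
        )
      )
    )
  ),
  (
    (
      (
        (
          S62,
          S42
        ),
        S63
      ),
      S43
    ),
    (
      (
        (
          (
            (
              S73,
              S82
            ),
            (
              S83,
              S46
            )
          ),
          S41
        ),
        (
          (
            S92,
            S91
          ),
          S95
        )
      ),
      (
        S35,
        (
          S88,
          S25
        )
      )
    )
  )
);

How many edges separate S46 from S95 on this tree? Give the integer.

The MRCA of S46 and S95 is the node subtending ((((S73,S82),(S83,S46)),S41),((S92,S91),S95)).
From S46 up to that node: 4 branches. From S95 up to the same node: 2 branches. Total: 4 + 2 = 6.

6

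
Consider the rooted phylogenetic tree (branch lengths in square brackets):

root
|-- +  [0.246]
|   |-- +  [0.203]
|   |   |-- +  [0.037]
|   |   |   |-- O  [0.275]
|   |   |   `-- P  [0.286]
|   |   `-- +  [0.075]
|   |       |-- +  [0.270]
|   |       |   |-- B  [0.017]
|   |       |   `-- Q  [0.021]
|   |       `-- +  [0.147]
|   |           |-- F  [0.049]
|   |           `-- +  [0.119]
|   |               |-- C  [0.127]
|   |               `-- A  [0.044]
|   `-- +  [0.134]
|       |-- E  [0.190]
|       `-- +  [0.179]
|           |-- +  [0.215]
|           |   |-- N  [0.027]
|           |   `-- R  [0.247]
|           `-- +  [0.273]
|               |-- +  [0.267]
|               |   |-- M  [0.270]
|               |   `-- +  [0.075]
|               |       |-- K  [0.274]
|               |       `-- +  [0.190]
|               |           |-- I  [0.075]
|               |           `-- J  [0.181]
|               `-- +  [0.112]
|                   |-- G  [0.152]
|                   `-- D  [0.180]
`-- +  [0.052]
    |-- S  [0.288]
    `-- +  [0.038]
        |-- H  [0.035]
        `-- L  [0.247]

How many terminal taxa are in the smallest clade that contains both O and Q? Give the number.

7

The MRCA of O and Q is the node subtending ((O,P),((B,Q),(F,(C,A)))).
That clade contains 7 terminal taxa: A, B, C, F, O, P, Q.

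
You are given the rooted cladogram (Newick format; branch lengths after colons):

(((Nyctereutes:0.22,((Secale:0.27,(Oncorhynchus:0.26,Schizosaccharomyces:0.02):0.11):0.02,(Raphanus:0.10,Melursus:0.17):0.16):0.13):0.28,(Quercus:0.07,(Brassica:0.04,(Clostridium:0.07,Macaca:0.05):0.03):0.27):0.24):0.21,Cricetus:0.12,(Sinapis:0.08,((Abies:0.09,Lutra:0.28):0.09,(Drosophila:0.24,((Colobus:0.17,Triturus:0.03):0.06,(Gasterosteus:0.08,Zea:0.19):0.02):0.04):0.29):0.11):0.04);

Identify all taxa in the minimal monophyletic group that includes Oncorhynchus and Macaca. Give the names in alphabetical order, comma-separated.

Tracing Oncorhynchus: it sits inside (Oncorhynchus,Schizosaccharomyces).
Tracing Macaca: it sits inside (Clostridium,Macaca).
The smallest clade enclosing both is ((Nyctereutes,((Secale,(Oncorhynchus,Schizosaccharomyces)),(Raphanus,Melursus))),(Quercus,(Brassica,(Clostridium,Macaca)))); the answer is its 10 terminal taxa in alphabetical order.

Brassica, Clostridium, Macaca, Melursus, Nyctereutes, Oncorhynchus, Quercus, Raphanus, Schizosaccharomyces, Secale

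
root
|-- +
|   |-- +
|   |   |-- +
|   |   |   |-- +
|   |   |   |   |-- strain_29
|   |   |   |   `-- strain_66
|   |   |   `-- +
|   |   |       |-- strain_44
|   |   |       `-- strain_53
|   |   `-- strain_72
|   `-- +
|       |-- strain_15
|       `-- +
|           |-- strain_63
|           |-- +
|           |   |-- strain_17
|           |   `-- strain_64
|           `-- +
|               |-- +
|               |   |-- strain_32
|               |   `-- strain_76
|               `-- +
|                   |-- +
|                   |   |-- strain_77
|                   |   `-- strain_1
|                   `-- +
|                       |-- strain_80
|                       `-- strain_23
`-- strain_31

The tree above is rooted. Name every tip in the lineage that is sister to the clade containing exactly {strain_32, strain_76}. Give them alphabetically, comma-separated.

The clade containing exactly {strain_32, strain_76} attaches to the tree at the node subtending ((strain_32,strain_76),((strain_77,strain_1),(strain_80,strain_23))).
The other lineage descending from that same node — the sister group — is ((strain_77,strain_1),(strain_80,strain_23)); its 4 tips in alphabetical order are the answer.

strain_1, strain_23, strain_77, strain_80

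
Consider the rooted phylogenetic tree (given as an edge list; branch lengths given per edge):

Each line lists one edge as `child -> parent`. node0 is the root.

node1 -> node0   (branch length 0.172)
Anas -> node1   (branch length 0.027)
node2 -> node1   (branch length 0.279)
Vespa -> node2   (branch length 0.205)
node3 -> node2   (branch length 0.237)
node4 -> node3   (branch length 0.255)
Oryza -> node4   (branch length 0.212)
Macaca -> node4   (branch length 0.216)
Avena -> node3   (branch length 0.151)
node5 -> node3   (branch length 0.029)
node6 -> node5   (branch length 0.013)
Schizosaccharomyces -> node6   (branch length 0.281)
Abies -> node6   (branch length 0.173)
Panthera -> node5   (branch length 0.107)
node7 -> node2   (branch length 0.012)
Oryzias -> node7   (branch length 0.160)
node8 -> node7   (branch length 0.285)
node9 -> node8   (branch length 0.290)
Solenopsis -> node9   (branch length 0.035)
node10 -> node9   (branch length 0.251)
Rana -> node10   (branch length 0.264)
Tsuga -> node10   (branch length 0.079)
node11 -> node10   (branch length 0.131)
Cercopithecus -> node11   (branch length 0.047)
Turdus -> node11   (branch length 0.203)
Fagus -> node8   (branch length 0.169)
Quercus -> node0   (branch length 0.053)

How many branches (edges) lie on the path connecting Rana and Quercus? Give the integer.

8

The MRCA of Rana and Quercus is the root of the tree.
From Rana up to that node: 7 branches. From Quercus up to the same node: 1 branch. Total: 7 + 1 = 8.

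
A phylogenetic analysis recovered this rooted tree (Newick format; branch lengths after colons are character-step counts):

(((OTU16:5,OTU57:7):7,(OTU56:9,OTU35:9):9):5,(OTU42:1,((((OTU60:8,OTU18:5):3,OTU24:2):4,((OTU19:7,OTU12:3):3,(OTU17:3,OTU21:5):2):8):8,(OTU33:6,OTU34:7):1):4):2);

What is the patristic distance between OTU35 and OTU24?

The path runs OTU35 → … → MRCA → … → OTU24; the MRCA is the root of the tree.
Branch lengths along that path: 9 + 9 + 5 + 2 + 4 + 8 + 4 + 2 = 43.

43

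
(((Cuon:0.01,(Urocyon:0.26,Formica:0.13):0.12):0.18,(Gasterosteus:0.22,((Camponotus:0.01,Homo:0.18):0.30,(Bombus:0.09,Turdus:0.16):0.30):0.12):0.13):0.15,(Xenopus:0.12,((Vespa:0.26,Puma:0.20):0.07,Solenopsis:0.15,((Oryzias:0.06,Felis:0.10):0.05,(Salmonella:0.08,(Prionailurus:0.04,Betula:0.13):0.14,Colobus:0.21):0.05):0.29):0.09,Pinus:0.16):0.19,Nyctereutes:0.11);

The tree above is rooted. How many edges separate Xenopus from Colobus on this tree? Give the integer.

The MRCA of Xenopus and Colobus is the node subtending (Xenopus,((Vespa,Puma),Solenopsis,((Oryzias,Felis),(Salmonella,(Prionailurus,Betula),Colobus))),Pinus).
From Xenopus up to that node: 1 branch. From Colobus up to the same node: 4 branches. Total: 1 + 4 = 5.

5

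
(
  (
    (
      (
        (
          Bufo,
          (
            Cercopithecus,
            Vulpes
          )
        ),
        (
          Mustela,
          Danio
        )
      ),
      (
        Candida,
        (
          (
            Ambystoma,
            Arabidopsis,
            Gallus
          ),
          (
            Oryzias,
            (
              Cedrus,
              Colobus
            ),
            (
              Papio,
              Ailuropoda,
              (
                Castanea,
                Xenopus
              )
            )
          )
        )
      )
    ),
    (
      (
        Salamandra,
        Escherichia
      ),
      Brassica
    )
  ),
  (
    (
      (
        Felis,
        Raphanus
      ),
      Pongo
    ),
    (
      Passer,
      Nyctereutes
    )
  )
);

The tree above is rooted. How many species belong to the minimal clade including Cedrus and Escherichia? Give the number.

19

The MRCA of Cedrus and Escherichia is the node subtending ((((Bufo,(Cercopithecus,Vulpes)),(Mustela,Danio)),(Candida,((Ambystoma,Arabidopsis,Gallus),(Oryzias,(Cedrus,Colobus),(Papio,Ailuropoda,(Castanea,Xenopus)))))),((Salamandra,Escherichia),Brassica)).
That clade contains 19 terminal taxa: Ailuropoda, Ambystoma, Arabidopsis, Brassica, Bufo, Candida, Castanea, Cedrus, Cercopithecus, Colobus, Danio, Escherichia, Gallus, Mustela, Oryzias, Papio, Salamandra, Vulpes, Xenopus.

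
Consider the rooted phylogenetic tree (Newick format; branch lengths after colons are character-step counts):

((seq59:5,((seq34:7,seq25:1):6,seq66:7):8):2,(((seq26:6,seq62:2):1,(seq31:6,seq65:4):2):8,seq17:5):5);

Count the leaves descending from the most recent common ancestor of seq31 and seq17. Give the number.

5

The MRCA of seq31 and seq17 is the node subtending (((seq26,seq62),(seq31,seq65)),seq17).
That clade contains 5 terminal taxa: seq17, seq26, seq31, seq62, seq65.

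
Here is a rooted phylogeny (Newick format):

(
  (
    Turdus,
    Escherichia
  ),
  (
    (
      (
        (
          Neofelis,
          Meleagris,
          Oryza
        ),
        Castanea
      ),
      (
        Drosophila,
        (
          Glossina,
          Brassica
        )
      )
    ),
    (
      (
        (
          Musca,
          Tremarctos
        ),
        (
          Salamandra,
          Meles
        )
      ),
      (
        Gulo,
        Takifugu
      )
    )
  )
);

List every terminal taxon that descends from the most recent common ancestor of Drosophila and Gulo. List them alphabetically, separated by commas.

Brassica, Castanea, Drosophila, Glossina, Gulo, Meleagris, Meles, Musca, Neofelis, Oryza, Salamandra, Takifugu, Tremarctos

Tracing Drosophila: it sits inside (Drosophila,(Glossina,Brassica)).
Tracing Gulo: it sits inside (Gulo,Takifugu).
The smallest clade enclosing both is ((((Neofelis,Meleagris,Oryza),Castanea),(Drosophila,(Glossina,Brassica))),(((Musca,Tremarctos),(Salamandra,Meles)),(Gulo,Takifugu))); the answer is its 13 terminal taxa in alphabetical order.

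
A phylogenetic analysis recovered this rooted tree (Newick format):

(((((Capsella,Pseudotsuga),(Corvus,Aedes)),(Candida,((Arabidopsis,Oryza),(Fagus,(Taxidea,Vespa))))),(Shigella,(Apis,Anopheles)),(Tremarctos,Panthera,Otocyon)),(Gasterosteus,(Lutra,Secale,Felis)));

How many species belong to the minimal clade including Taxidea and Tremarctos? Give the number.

16

The MRCA of Taxidea and Tremarctos is the node subtending ((((Capsella,Pseudotsuga),(Corvus,Aedes)),(Candida,((Arabidopsis,Oryza),(Fagus,(Taxidea,Vespa))))),(Shigella,(Apis,Anopheles)),(Tremarctos,Panthera,Otocyon)).
That clade contains 16 terminal taxa: Aedes, Anopheles, Apis, Arabidopsis, Candida, Capsella, Corvus, Fagus, Oryza, Otocyon, Panthera, Pseudotsuga, Shigella, Taxidea, Tremarctos, Vespa.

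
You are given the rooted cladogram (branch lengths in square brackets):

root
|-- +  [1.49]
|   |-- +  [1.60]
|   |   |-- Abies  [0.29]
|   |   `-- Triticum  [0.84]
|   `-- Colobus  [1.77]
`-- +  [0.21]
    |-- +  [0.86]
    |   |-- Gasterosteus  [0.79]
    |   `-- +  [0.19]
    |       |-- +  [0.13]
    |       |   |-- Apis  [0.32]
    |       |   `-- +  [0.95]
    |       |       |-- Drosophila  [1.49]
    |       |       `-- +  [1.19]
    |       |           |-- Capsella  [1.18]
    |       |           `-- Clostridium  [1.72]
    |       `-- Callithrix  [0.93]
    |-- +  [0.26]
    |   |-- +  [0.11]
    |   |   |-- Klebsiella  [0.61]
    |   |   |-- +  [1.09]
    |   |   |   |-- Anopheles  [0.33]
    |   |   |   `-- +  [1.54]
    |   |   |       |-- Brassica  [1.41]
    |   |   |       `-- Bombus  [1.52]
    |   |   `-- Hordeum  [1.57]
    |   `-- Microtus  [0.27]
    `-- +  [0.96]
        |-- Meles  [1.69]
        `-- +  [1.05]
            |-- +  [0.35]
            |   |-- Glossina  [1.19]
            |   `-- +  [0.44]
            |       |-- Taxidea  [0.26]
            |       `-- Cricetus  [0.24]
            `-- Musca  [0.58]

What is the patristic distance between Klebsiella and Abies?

The path runs Klebsiella → … → MRCA → … → Abies; the MRCA is the root of the tree.
Branch lengths along that path: 0.61 + 0.11 + 0.26 + 0.21 + 1.49 + 1.60 + 0.29 = 4.57.

4.57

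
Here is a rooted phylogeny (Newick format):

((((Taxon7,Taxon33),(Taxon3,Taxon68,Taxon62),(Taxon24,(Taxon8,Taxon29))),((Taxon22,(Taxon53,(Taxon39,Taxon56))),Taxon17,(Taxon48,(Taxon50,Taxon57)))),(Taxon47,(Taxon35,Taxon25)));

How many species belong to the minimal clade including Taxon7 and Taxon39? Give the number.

16

The MRCA of Taxon7 and Taxon39 is the node subtending (((Taxon7,Taxon33),(Taxon3,Taxon68,Taxon62),(Taxon24,(Taxon8,Taxon29))),((Taxon22,(Taxon53,(Taxon39,Taxon56))),Taxon17,(Taxon48,(Taxon50,Taxon57)))).
That clade contains 16 terminal taxa: Taxon17, Taxon22, Taxon24, Taxon29, Taxon3, Taxon33, Taxon39, Taxon48, Taxon50, Taxon53, Taxon56, Taxon57, Taxon62, Taxon68, Taxon7, Taxon8.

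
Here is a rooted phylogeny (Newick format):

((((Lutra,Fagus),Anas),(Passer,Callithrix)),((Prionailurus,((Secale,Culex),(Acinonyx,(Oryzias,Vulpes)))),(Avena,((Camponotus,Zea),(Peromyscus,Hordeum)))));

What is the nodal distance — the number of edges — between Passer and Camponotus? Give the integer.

The MRCA of Passer and Camponotus is the root of the tree.
From Passer up to that node: 3 branches. From Camponotus up to the same node: 5 branches. Total: 3 + 5 = 8.

8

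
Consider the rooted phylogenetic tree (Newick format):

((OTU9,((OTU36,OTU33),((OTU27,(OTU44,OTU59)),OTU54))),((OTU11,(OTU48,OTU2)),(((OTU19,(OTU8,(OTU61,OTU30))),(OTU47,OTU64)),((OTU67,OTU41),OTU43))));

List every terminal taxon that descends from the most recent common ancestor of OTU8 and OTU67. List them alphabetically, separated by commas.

Tracing OTU8: it sits inside (OTU8,(OTU61,OTU30)).
Tracing OTU67: it sits inside (OTU67,OTU41).
The smallest clade enclosing both is (((OTU19,(OTU8,(OTU61,OTU30))),(OTU47,OTU64)),((OTU67,OTU41),OTU43)); the answer is its 9 terminal taxa in alphabetical order.

OTU19, OTU30, OTU41, OTU43, OTU47, OTU61, OTU64, OTU67, OTU8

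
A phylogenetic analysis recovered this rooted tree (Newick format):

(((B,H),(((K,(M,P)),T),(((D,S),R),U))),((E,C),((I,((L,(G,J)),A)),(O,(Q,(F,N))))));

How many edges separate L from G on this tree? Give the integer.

The MRCA of L and G is the node subtending (L,(G,J)).
From L up to that node: 1 branch. From G up to the same node: 2 branches. Total: 1 + 2 = 3.

3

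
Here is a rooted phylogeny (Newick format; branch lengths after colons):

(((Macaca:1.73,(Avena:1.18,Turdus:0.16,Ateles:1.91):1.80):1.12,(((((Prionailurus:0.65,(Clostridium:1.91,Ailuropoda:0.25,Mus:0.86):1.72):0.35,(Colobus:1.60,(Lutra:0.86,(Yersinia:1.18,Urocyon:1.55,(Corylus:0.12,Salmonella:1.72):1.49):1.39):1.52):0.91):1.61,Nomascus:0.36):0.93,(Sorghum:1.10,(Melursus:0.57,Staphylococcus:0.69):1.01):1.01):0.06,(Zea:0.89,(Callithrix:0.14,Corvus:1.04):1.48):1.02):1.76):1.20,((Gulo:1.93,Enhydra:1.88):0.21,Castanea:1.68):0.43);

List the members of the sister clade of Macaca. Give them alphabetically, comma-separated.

Ateles, Avena, Turdus

Macaca attaches to the tree at the node subtending (Macaca,(Avena,Turdus,Ateles)).
The other lineage descending from that same node — the sister group — is (Avena,Turdus,Ateles); its 3 tips in alphabetical order are the answer.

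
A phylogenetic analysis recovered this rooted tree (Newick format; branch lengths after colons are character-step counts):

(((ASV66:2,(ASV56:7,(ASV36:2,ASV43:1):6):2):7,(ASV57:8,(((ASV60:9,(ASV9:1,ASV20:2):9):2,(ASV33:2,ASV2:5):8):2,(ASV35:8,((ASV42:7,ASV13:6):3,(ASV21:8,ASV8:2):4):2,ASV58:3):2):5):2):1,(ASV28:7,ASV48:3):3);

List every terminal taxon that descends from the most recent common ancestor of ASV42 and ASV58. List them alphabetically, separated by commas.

ASV13, ASV21, ASV35, ASV42, ASV58, ASV8

Tracing ASV42: it sits inside (ASV42,ASV13).
Tracing ASV58: it sits inside (ASV35,((ASV42,ASV13),(ASV21,ASV8)),ASV58).
The smallest clade enclosing both is (ASV35,((ASV42,ASV13),(ASV21,ASV8)),ASV58); the answer is its 6 terminal taxa in alphabetical order.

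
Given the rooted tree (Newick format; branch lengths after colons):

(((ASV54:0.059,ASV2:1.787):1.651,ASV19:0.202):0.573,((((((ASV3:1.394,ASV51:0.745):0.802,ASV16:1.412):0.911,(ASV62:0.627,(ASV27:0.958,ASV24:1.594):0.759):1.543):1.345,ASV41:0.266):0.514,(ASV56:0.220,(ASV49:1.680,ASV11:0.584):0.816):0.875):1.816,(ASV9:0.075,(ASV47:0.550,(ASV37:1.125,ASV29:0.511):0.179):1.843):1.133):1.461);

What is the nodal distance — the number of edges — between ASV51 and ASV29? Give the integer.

10

The MRCA of ASV51 and ASV29 is the node subtending ((((((ASV3,ASV51),ASV16),(ASV62,(ASV27,ASV24))),ASV41),(ASV56,(ASV49,ASV11))),(ASV9,(ASV47,(ASV37,ASV29)))).
From ASV51 up to that node: 6 branches. From ASV29 up to the same node: 4 branches. Total: 6 + 4 = 10.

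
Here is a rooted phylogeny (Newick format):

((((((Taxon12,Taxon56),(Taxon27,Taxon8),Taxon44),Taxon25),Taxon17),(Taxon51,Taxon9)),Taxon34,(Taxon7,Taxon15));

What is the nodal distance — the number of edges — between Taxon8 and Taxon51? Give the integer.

7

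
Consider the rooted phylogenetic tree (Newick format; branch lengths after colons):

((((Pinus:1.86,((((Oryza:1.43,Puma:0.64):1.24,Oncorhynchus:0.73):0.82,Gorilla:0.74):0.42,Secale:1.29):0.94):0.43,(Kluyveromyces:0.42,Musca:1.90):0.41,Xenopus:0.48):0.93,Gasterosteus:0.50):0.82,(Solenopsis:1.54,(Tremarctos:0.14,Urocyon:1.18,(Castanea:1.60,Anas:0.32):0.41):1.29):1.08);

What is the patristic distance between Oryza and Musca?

The path runs Oryza → … → MRCA → … → Musca; the MRCA is the node subtending ((Pinus,((((Oryza,Puma),Oncorhynchus),Gorilla),Secale)),(Kluyveromyces,Musca),Xenopus).
Branch lengths along that path: 1.43 + 1.24 + 0.82 + 0.42 + 0.94 + 0.43 + 0.41 + 1.90 = 7.59.

7.59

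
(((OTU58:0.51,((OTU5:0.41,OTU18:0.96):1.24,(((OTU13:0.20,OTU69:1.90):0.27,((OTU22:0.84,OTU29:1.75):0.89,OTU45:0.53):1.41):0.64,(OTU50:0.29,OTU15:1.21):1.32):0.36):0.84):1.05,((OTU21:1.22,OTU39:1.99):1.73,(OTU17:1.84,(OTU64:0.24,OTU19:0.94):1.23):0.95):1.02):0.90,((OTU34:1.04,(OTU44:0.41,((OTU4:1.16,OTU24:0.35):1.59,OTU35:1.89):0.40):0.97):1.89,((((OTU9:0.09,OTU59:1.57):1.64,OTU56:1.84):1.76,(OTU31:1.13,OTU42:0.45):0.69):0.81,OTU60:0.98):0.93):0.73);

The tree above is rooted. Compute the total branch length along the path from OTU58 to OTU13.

The path runs OTU58 → … → MRCA → … → OTU13; the MRCA is the node subtending (OTU58,((OTU5,OTU18),(((OTU13,OTU69),((OTU22,OTU29),OTU45)),(OTU50,OTU15)))).
Branch lengths along that path: 0.51 + 0.84 + 0.36 + 0.64 + 0.27 + 0.20 = 2.82.

2.82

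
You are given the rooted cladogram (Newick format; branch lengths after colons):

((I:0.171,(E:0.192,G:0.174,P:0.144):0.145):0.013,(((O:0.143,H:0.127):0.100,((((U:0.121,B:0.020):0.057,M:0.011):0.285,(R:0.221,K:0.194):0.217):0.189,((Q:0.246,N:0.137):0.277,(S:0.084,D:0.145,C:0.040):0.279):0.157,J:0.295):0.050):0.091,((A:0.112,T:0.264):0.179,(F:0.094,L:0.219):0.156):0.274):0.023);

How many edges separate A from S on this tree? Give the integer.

The MRCA of A and S is the node subtending (((O,H),((((U,B),M),(R,K)),((Q,N),(S,D,C)),J)),((A,T),(F,L))).
From A up to that node: 3 branches. From S up to the same node: 5 branches. Total: 3 + 5 = 8.

8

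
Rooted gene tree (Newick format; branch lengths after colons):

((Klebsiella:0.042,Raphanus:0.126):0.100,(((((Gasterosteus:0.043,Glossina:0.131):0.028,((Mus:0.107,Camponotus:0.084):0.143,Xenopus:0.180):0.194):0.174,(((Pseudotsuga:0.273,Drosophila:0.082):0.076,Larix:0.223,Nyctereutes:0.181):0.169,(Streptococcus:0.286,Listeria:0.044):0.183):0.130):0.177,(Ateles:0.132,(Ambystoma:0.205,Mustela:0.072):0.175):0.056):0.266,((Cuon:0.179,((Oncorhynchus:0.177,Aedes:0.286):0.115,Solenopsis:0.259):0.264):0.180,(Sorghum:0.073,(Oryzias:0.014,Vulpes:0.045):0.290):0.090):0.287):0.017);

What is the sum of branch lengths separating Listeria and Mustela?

The path runs Listeria → … → MRCA → … → Mustela; the MRCA is the node subtending ((((Gasterosteus,Glossina),((Mus,Camponotus),Xenopus)),(((Pseudotsuga,Drosophila),Larix,Nyctereutes),(Streptococcus,Listeria))),(Ateles,(Ambystoma,Mustela))).
Branch lengths along that path: 0.044 + 0.183 + 0.130 + 0.177 + 0.056 + 0.175 + 0.072 = 0.837.

0.837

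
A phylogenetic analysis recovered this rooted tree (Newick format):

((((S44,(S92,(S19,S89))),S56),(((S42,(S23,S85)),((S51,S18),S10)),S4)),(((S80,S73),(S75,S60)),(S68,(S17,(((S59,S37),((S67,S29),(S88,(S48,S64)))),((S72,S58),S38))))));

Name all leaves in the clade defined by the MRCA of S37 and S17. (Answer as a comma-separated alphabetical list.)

S17, S29, S37, S38, S48, S58, S59, S64, S67, S72, S88

Tracing S37: it sits inside (S59,S37).
Tracing S17: it sits inside (S17,(((S59,S37),((S67,S29),(S88,(S48,S64)))),((S72,S58),S38))).
The smallest clade enclosing both is (S17,(((S59,S37),((S67,S29),(S88,(S48,S64)))),((S72,S58),S38))); the answer is its 11 terminal taxa in alphabetical order.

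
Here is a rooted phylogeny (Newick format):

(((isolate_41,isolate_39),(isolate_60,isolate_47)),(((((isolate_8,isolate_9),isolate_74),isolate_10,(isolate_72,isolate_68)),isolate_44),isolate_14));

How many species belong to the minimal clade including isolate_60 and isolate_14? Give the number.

12

The MRCA of isolate_60 and isolate_14 is the root, so the clade is the entire tree.
That clade contains 12 terminal taxa: isolate_10, isolate_14, isolate_39, isolate_41, isolate_44, isolate_47, isolate_60, isolate_68, isolate_72, isolate_74, isolate_8, isolate_9.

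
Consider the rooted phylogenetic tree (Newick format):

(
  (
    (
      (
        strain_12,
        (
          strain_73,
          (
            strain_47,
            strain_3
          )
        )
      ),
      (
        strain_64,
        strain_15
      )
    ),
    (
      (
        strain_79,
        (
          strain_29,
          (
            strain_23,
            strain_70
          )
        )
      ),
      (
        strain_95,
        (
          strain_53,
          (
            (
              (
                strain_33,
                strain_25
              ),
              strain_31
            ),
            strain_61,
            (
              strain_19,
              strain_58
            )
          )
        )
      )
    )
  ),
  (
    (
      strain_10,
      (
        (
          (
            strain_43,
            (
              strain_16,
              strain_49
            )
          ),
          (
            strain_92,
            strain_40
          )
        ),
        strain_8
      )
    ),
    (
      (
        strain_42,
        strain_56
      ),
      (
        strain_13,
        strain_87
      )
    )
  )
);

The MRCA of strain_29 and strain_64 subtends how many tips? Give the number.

The MRCA of strain_29 and strain_64 is the node subtending (((strain_12,(strain_73,(strain_47,strain_3))),(strain_64,strain_15)),((strain_79,(strain_29,(strain_23,strain_70))),(strain_95,(strain_53,(((strain_33,strain_25),strain_31),strain_61,(strain_19,strain_58)))))).
That clade contains 18 terminal taxa: strain_12, strain_15, strain_19, strain_23, strain_25, strain_29, strain_3, strain_31, strain_33, strain_47, strain_53, strain_58, strain_61, strain_64, strain_70, strain_73, strain_79, strain_95.

18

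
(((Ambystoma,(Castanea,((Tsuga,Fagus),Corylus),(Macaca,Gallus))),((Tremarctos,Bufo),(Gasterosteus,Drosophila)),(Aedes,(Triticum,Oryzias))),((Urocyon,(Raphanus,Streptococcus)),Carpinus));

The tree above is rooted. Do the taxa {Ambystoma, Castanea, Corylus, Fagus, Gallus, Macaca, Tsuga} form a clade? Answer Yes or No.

The most recent common ancestor of these taxa subtends (Ambystoma,(Castanea,((Tsuga,Fagus),Corylus),(Macaca,Gallus))).
That clade has exactly 7 tips — every listed taxon and nothing else — so the group is monophyletic.

Yes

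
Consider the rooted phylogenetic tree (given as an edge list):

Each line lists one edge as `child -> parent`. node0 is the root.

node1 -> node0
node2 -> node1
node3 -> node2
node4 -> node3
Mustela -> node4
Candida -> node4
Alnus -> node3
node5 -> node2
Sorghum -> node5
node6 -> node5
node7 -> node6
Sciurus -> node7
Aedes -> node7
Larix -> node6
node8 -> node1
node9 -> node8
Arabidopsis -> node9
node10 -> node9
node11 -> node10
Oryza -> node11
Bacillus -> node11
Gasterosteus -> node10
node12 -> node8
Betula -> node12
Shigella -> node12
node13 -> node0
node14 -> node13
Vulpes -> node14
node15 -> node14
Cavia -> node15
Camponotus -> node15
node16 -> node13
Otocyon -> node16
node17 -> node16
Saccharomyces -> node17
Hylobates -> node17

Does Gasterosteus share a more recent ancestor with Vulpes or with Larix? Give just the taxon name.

The MRCA of Gasterosteus and Larix subtends ((((Mustela,Candida),Alnus),(Sorghum,((Sciurus,Aedes),Larix))),((Arabidopsis,((Oryza,Bacillus),Gasterosteus)),(Betula,Shigella))) (13 taxa).
The MRCA of Gasterosteus and Vulpes is the root, subtending the entire tree (19 taxa).
The first is nested inside the second, so Gasterosteus shares a more recent common ancestor with Larix.

Larix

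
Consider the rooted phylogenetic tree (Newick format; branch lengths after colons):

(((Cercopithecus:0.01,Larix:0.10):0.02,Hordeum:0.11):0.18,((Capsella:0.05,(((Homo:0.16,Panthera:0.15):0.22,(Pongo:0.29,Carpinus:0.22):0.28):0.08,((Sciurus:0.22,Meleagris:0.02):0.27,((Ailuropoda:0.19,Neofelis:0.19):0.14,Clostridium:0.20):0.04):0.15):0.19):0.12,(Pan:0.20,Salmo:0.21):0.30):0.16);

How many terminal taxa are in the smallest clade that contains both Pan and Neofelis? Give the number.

12

The MRCA of Pan and Neofelis is the node subtending ((Capsella,(((Homo,Panthera),(Pongo,Carpinus)),((Sciurus,Meleagris),((Ailuropoda,Neofelis),Clostridium)))),(Pan,Salmo)).
That clade contains 12 terminal taxa: Ailuropoda, Capsella, Carpinus, Clostridium, Homo, Meleagris, Neofelis, Pan, Panthera, Pongo, Salmo, Sciurus.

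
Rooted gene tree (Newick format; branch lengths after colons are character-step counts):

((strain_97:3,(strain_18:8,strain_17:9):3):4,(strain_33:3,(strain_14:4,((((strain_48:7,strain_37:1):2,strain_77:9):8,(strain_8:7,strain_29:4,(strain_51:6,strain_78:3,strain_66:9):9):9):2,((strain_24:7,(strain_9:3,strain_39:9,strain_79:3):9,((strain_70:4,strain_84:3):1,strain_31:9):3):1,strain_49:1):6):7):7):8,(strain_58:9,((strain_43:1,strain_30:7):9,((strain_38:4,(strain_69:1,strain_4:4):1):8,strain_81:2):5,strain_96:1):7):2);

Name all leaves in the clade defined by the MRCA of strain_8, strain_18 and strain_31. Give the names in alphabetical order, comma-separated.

Tracing strain_8: it sits inside (strain_8,strain_29,(strain_51,strain_78,strain_66)).
Tracing strain_18: it sits inside (strain_18,strain_17).
Tracing strain_31: it sits inside ((strain_70,strain_84),strain_31).
The smallest clade enclosing all 3 is the whole tree (their MRCA is the root), so the answer is all 29 tips in alphabetical order.

strain_14, strain_17, strain_18, strain_24, strain_29, strain_30, strain_31, strain_33, strain_37, strain_38, strain_39, strain_4, strain_43, strain_48, strain_49, strain_51, strain_58, strain_66, strain_69, strain_70, strain_77, strain_78, strain_79, strain_8, strain_81, strain_84, strain_9, strain_96, strain_97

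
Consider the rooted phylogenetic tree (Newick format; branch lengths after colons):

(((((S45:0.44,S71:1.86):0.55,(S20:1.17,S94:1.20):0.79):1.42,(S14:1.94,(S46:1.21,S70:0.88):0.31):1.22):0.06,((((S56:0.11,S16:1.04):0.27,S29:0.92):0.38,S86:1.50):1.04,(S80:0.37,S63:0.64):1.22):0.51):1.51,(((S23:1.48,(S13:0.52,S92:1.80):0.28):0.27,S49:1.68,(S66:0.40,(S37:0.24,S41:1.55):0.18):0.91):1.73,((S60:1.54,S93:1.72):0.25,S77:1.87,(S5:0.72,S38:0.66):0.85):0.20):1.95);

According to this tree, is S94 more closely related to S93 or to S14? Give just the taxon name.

The MRCA of S94 and S14 subtends (((S45,S71),(S20,S94)),(S14,(S46,S70))) (7 taxa).
The MRCA of S94 and S93 is the root, subtending the entire tree (25 taxa).
The first is nested inside the second, so S94 shares a more recent common ancestor with S14.

S14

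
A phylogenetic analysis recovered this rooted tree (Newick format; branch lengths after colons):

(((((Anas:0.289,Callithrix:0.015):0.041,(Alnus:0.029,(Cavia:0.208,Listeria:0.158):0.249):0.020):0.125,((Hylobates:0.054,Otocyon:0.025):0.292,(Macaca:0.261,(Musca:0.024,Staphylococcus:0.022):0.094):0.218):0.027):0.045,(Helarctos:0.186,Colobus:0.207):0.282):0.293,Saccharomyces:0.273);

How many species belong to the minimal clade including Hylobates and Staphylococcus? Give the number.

The MRCA of Hylobates and Staphylococcus is the node subtending ((Hylobates,Otocyon),(Macaca,(Musca,Staphylococcus))).
That clade contains 5 terminal taxa: Hylobates, Macaca, Musca, Otocyon, Staphylococcus.

5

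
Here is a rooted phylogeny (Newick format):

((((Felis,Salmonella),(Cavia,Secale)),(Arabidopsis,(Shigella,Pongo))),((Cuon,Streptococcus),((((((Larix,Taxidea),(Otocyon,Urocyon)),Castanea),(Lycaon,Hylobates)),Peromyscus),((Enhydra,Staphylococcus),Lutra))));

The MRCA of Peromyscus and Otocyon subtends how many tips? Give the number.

The MRCA of Peromyscus and Otocyon is the node subtending (((((Larix,Taxidea),(Otocyon,Urocyon)),Castanea),(Lycaon,Hylobates)),Peromyscus).
That clade contains 8 terminal taxa: Castanea, Hylobates, Larix, Lycaon, Otocyon, Peromyscus, Taxidea, Urocyon.

8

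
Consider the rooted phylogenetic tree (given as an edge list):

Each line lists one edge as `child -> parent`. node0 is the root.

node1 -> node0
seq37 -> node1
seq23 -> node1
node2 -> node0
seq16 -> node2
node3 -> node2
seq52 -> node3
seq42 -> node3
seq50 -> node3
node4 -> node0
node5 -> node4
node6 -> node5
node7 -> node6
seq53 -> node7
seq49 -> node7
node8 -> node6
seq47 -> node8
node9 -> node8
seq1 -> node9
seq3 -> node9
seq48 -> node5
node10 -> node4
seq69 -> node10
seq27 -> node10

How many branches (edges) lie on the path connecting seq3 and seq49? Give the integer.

The MRCA of seq3 and seq49 is the node subtending ((seq53,seq49),(seq47,(seq1,seq3))).
From seq3 up to that node: 3 branches. From seq49 up to the same node: 2 branches. Total: 3 + 2 = 5.

5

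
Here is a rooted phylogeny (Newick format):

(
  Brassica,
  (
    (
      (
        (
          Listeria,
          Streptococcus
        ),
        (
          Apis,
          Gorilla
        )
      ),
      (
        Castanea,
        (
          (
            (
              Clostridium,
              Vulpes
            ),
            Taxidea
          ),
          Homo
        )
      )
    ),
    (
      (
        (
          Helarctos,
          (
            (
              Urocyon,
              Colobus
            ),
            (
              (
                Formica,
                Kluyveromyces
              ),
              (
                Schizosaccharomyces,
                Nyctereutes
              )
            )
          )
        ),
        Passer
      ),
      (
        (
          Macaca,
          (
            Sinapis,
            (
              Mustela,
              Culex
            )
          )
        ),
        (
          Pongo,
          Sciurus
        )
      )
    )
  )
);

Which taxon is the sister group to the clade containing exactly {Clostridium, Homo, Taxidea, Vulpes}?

Castanea

The clade containing exactly {Clostridium, Homo, Taxidea, Vulpes} attaches to the tree at the node subtending (Castanea,(((Clostridium,Vulpes),Taxidea),Homo)).
The other lineage descending from that same node — the sister group — is the single tip Castanea.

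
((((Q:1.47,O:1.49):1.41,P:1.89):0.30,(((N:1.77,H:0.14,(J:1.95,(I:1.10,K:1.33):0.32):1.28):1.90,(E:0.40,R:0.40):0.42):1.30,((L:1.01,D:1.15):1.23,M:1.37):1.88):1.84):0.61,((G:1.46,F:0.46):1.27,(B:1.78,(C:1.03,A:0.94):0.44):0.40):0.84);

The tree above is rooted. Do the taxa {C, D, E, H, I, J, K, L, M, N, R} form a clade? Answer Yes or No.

No

The MRCA of the listed taxa is the root, so the smallest clade containing them is the whole tree.
That clade also contains A, B, F, G, O, P, Q, which are not in the proposed group, so the group is not monophyletic.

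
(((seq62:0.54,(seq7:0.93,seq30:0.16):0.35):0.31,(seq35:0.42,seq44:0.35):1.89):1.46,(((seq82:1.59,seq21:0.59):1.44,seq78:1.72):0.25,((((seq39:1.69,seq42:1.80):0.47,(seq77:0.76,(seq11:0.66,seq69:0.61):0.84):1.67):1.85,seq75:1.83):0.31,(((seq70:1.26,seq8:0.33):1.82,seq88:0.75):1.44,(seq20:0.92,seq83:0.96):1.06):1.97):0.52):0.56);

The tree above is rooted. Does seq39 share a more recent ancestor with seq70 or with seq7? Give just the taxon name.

seq70

The MRCA of seq39 and seq70 subtends ((((seq39,seq42),(seq77,(seq11,seq69))),seq75),(((seq70,seq8),seq88),(seq20,seq83))) (11 taxa).
The MRCA of seq39 and seq7 is the root, subtending the entire tree (19 taxa).
The first is nested inside the second, so seq39 shares a more recent common ancestor with seq70.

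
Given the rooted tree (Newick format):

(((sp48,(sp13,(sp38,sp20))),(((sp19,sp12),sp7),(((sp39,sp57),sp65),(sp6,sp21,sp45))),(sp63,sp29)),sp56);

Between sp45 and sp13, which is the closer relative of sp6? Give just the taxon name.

sp45

The MRCA of sp6 and sp45 subtends (sp6,sp21,sp45) (3 taxa).
The MRCA of sp6 and sp13 subtends ((sp48,(sp13,(sp38,sp20))),(((sp19,sp12),sp7),(((sp39,sp57),sp65),(sp6,sp21,sp45))),(sp63,sp29)) (15 taxa).
The first is nested inside the second, so sp6 shares a more recent common ancestor with sp45.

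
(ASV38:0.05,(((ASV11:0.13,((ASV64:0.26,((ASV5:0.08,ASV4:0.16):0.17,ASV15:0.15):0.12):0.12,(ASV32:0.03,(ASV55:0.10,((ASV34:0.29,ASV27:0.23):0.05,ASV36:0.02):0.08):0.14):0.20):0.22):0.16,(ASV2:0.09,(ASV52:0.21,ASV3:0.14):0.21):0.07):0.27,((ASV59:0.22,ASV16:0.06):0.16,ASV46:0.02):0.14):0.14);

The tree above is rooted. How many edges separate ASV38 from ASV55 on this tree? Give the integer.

8

The MRCA of ASV38 and ASV55 is the root of the tree.
From ASV38 up to that node: 1 branch. From ASV55 up to the same node: 7 branches. Total: 1 + 7 = 8.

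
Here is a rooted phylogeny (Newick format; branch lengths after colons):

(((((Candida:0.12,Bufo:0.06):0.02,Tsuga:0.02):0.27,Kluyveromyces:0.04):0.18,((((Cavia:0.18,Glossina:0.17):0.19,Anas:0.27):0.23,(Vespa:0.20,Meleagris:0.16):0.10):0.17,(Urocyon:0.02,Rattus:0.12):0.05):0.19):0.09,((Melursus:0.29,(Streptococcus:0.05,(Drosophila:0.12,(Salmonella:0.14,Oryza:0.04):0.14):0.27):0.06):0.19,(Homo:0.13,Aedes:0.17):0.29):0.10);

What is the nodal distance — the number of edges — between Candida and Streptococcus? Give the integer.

9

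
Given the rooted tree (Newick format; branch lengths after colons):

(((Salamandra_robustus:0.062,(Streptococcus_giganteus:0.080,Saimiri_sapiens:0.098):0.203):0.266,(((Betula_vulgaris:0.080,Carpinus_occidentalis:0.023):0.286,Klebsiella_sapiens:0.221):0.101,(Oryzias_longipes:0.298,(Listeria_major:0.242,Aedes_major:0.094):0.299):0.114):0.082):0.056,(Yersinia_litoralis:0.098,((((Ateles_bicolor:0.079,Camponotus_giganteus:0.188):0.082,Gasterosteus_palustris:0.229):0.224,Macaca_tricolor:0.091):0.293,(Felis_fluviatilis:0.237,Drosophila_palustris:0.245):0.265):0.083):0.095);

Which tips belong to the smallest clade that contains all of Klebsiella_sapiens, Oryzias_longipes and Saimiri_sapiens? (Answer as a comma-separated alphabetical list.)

Aedes_major, Betula_vulgaris, Carpinus_occidentalis, Klebsiella_sapiens, Listeria_major, Oryzias_longipes, Saimiri_sapiens, Salamandra_robustus, Streptococcus_giganteus

Tracing Klebsiella_sapiens: it sits inside ((Betula_vulgaris,Carpinus_occidentalis),Klebsiella_sapiens).
Tracing Oryzias_longipes: it sits inside (Oryzias_longipes,(Listeria_major,Aedes_major)).
Tracing Saimiri_sapiens: it sits inside (Streptococcus_giganteus,Saimiri_sapiens).
The smallest clade enclosing all 3 is ((Salamandra_robustus,(Streptococcus_giganteus,Saimiri_sapiens)),(((Betula_vulgaris,Carpinus_occidentalis),Klebsiella_sapiens),(Oryzias_longipes,(Listeria_major,Aedes_major)))); the answer is its 9 terminal taxa in alphabetical order.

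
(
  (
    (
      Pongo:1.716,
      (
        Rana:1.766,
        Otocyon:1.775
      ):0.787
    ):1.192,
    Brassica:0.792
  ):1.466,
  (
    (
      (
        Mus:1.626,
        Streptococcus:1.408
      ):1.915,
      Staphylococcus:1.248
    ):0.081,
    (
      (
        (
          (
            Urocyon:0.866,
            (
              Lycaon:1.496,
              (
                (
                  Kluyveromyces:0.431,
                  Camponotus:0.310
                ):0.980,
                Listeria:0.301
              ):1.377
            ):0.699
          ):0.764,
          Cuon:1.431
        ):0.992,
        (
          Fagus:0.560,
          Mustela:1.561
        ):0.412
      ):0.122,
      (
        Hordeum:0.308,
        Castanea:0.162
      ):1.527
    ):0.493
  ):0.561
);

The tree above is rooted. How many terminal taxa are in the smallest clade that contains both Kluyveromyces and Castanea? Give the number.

10

The MRCA of Kluyveromyces and Castanea is the node subtending ((((Urocyon,(Lycaon,((Kluyveromyces,Camponotus),Listeria))),Cuon),(Fagus,Mustela)),(Hordeum,Castanea)).
That clade contains 10 terminal taxa: Camponotus, Castanea, Cuon, Fagus, Hordeum, Kluyveromyces, Listeria, Lycaon, Mustela, Urocyon.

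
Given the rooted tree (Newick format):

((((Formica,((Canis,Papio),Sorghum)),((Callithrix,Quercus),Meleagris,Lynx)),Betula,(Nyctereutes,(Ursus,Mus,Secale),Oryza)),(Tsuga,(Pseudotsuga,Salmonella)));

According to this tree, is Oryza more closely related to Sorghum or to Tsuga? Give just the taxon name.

The MRCA of Oryza and Sorghum subtends (((Formica,((Canis,Papio),Sorghum)),((Callithrix,Quercus),Meleagris,Lynx)),Betula,(Nyctereutes,(Ursus,Mus,Secale),Oryza)) (14 taxa).
The MRCA of Oryza and Tsuga is the root, subtending the entire tree (17 taxa).
The first is nested inside the second, so Oryza shares a more recent common ancestor with Sorghum.

Sorghum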